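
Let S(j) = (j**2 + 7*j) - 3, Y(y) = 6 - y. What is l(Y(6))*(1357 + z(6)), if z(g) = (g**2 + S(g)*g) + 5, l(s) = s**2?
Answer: 0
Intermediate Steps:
S(j) = -3 + j**2 + 7*j
z(g) = 5 + g**2 + g*(-3 + g**2 + 7*g) (z(g) = (g**2 + (-3 + g**2 + 7*g)*g) + 5 = (g**2 + g*(-3 + g**2 + 7*g)) + 5 = 5 + g**2 + g*(-3 + g**2 + 7*g))
l(Y(6))*(1357 + z(6)) = (6 - 1*6)**2*(1357 + (5 + 6**3 - 3*6 + 8*6**2)) = (6 - 6)**2*(1357 + (5 + 216 - 18 + 8*36)) = 0**2*(1357 + (5 + 216 - 18 + 288)) = 0*(1357 + 491) = 0*1848 = 0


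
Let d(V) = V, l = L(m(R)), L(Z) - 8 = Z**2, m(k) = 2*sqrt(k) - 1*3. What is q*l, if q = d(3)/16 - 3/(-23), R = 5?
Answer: 4329/368 - 351*sqrt(5)/92 ≈ 3.2325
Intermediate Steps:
m(k) = -3 + 2*sqrt(k) (m(k) = 2*sqrt(k) - 3 = -3 + 2*sqrt(k))
L(Z) = 8 + Z**2
l = 8 + (-3 + 2*sqrt(5))**2 ≈ 10.167
q = 117/368 (q = 3/16 - 3/(-23) = 3*(1/16) - 3*(-1/23) = 3/16 + 3/23 = 117/368 ≈ 0.31793)
q*l = 117*(37 - 12*sqrt(5))/368 = 4329/368 - 351*sqrt(5)/92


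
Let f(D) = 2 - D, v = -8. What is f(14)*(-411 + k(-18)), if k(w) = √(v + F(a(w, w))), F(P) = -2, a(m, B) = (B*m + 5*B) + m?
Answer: 4932 - 12*I*√10 ≈ 4932.0 - 37.947*I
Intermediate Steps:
a(m, B) = m + 5*B + B*m (a(m, B) = (5*B + B*m) + m = m + 5*B + B*m)
k(w) = I*√10 (k(w) = √(-8 - 2) = √(-10) = I*√10)
f(14)*(-411 + k(-18)) = (2 - 1*14)*(-411 + I*√10) = (2 - 14)*(-411 + I*√10) = -12*(-411 + I*√10) = 4932 - 12*I*√10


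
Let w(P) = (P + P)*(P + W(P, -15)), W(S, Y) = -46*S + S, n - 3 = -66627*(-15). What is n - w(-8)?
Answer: 1005040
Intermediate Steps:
n = 999408 (n = 3 - 66627*(-15) = 3 + 999405 = 999408)
W(S, Y) = -45*S
w(P) = -88*P² (w(P) = (P + P)*(P - 45*P) = (2*P)*(-44*P) = -88*P²)
n - w(-8) = 999408 - (-88)*(-8)² = 999408 - (-88)*64 = 999408 - 1*(-5632) = 999408 + 5632 = 1005040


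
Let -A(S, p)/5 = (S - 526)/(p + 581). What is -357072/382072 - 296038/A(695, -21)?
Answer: 1583502087158/8071271 ≈ 1.9619e+5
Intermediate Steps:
A(S, p) = -5*(-526 + S)/(581 + p) (A(S, p) = -5*(S - 526)/(p + 581) = -5*(-526 + S)/(581 + p))
-357072/382072 - 296038/A(695, -21) = -357072/382072 - 296038*(581 - 21)/(5*(526 - 1*695)) = -357072*1/382072 - 296038*112/(526 - 695) = -44634/47759 - 296038/(5*(1/560)*(-169)) = -44634/47759 - 296038/(-169/112) = -44634/47759 - 296038*(-112/169) = -44634/47759 + 33156256/169 = 1583502087158/8071271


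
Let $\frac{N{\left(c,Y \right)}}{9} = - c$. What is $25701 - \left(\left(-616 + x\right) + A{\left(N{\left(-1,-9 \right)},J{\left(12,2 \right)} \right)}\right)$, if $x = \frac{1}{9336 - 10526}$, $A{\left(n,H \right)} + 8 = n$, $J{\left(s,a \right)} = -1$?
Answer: $\frac{31316041}{1190} \approx 26316.0$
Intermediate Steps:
$N{\left(c,Y \right)} = - 9 c$ ($N{\left(c,Y \right)} = 9 \left(- c\right) = - 9 c$)
$A{\left(n,H \right)} = -8 + n$
$x = - \frac{1}{1190}$ ($x = \frac{1}{-1190} = - \frac{1}{1190} \approx -0.00084034$)
$25701 - \left(\left(-616 + x\right) + A{\left(N{\left(-1,-9 \right)},J{\left(12,2 \right)} \right)}\right) = 25701 - \left(\left(-616 - \frac{1}{1190}\right) - -1\right) = 25701 - \left(- \frac{733041}{1190} + \left(-8 + 9\right)\right) = 25701 - \left(- \frac{733041}{1190} + 1\right) = 25701 - - \frac{731851}{1190} = 25701 + \frac{731851}{1190} = \frac{31316041}{1190}$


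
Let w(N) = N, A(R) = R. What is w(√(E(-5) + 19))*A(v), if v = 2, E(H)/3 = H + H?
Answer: 2*I*√11 ≈ 6.6332*I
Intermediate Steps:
E(H) = 6*H (E(H) = 3*(H + H) = 3*(2*H) = 6*H)
w(√(E(-5) + 19))*A(v) = √(6*(-5) + 19)*2 = √(-30 + 19)*2 = √(-11)*2 = (I*√11)*2 = 2*I*√11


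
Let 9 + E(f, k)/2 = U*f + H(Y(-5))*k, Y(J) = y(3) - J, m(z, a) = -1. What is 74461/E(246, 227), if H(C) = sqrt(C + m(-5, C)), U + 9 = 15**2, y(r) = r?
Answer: 3955889547/5644234852 - 16902647*sqrt(7)/5644234852 ≈ 0.69295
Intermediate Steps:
U = 216 (U = -9 + 15**2 = -9 + 225 = 216)
Y(J) = 3 - J
H(C) = sqrt(-1 + C) (H(C) = sqrt(C - 1) = sqrt(-1 + C))
E(f, k) = -18 + 432*f + 2*k*sqrt(7) (E(f, k) = -18 + 2*(216*f + sqrt(-1 + (3 - 1*(-5)))*k) = -18 + 2*(216*f + sqrt(-1 + (3 + 5))*k) = -18 + 2*(216*f + sqrt(-1 + 8)*k) = -18 + 2*(216*f + sqrt(7)*k) = -18 + 2*(216*f + k*sqrt(7)) = -18 + (432*f + 2*k*sqrt(7)) = -18 + 432*f + 2*k*sqrt(7))
74461/E(246, 227) = 74461/(-18 + 432*246 + 2*227*sqrt(7)) = 74461/(-18 + 106272 + 454*sqrt(7)) = 74461/(106254 + 454*sqrt(7))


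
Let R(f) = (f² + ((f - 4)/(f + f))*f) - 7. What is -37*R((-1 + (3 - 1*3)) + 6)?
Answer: -1369/2 ≈ -684.50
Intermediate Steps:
R(f) = -9 + f² + f/2 (R(f) = (f² + ((-4 + f)/((2*f)))*f) - 7 = (f² + ((-4 + f)*(1/(2*f)))*f) - 7 = (f² + ((-4 + f)/(2*f))*f) - 7 = (f² + (-2 + f/2)) - 7 = (-2 + f² + f/2) - 7 = -9 + f² + f/2)
-37*R((-1 + (3 - 1*3)) + 6) = -37*(-9 + ((-1 + (3 - 1*3)) + 6)² + ((-1 + (3 - 1*3)) + 6)/2) = -37*(-9 + ((-1 + (3 - 3)) + 6)² + ((-1 + (3 - 3)) + 6)/2) = -37*(-9 + ((-1 + 0) + 6)² + ((-1 + 0) + 6)/2) = -37*(-9 + (-1 + 6)² + (-1 + 6)/2) = -37*(-9 + 5² + (½)*5) = -37*(-9 + 25 + 5/2) = -37*37/2 = -1369/2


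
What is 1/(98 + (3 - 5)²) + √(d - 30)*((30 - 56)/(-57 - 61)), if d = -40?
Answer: 1/102 + 13*I*√70/59 ≈ 0.0098039 + 1.8435*I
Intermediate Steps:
1/(98 + (3 - 5)²) + √(d - 30)*((30 - 56)/(-57 - 61)) = 1/(98 + (3 - 5)²) + √(-40 - 30)*((30 - 56)/(-57 - 61)) = 1/(98 + (-2)²) + √(-70)*(-26/(-118)) = 1/(98 + 4) + (I*√70)*(-26*(-1/118)) = 1/102 + (I*√70)*(13/59) = 1/102 + 13*I*√70/59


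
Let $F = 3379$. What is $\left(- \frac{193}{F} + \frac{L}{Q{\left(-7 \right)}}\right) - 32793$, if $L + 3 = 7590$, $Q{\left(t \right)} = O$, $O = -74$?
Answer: $- \frac{8225409233}{250046} \approx -32896.0$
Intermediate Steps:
$Q{\left(t \right)} = -74$
$L = 7587$ ($L = -3 + 7590 = 7587$)
$\left(- \frac{193}{F} + \frac{L}{Q{\left(-7 \right)}}\right) - 32793 = \left(- \frac{193}{3379} + \frac{7587}{-74}\right) - 32793 = \left(\left(-193\right) \frac{1}{3379} + 7587 \left(- \frac{1}{74}\right)\right) - 32793 = \left(- \frac{193}{3379} - \frac{7587}{74}\right) - 32793 = - \frac{25650755}{250046} - 32793 = - \frac{8225409233}{250046}$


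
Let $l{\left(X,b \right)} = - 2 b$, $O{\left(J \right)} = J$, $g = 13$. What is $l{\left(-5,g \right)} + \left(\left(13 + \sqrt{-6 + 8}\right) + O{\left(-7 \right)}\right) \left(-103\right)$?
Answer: $-644 - 103 \sqrt{2} \approx -789.66$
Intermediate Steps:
$l{\left(-5,g \right)} + \left(\left(13 + \sqrt{-6 + 8}\right) + O{\left(-7 \right)}\right) \left(-103\right) = \left(-2\right) 13 + \left(\left(13 + \sqrt{-6 + 8}\right) - 7\right) \left(-103\right) = -26 + \left(\left(13 + \sqrt{2}\right) - 7\right) \left(-103\right) = -26 + \left(6 + \sqrt{2}\right) \left(-103\right) = -26 - \left(618 + 103 \sqrt{2}\right) = -644 - 103 \sqrt{2}$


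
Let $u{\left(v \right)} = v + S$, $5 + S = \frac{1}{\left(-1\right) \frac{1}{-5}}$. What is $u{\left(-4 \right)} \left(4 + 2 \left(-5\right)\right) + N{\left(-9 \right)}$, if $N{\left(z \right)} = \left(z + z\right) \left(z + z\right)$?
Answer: $348$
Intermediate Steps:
$N{\left(z \right)} = 4 z^{2}$ ($N{\left(z \right)} = 2 z 2 z = 4 z^{2}$)
$S = 0$ ($S = -5 + \frac{1}{\left(-1\right) \frac{1}{-5}} = -5 + \frac{1}{\left(-1\right) \left(- \frac{1}{5}\right)} = -5 + \frac{1}{\frac{1}{5}} = -5 + 5 = 0$)
$u{\left(v \right)} = v$ ($u{\left(v \right)} = v + 0 = v$)
$u{\left(-4 \right)} \left(4 + 2 \left(-5\right)\right) + N{\left(-9 \right)} = - 4 \left(4 + 2 \left(-5\right)\right) + 4 \left(-9\right)^{2} = - 4 \left(4 - 10\right) + 4 \cdot 81 = \left(-4\right) \left(-6\right) + 324 = 24 + 324 = 348$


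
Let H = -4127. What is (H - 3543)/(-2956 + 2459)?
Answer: 7670/497 ≈ 15.433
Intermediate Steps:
(H - 3543)/(-2956 + 2459) = (-4127 - 3543)/(-2956 + 2459) = -7670/(-497) = -7670*(-1/497) = 7670/497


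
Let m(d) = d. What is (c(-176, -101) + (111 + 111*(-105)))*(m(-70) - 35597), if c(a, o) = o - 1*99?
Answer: 418873248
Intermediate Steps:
c(a, o) = -99 + o (c(a, o) = o - 99 = -99 + o)
(c(-176, -101) + (111 + 111*(-105)))*(m(-70) - 35597) = ((-99 - 101) + (111 + 111*(-105)))*(-70 - 35597) = (-200 + (111 - 11655))*(-35667) = (-200 - 11544)*(-35667) = -11744*(-35667) = 418873248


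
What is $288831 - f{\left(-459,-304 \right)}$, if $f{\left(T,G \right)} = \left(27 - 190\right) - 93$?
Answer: $289087$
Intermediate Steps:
$f{\left(T,G \right)} = -256$ ($f{\left(T,G \right)} = -163 - 93 = -256$)
$288831 - f{\left(-459,-304 \right)} = 288831 - -256 = 288831 + 256 = 289087$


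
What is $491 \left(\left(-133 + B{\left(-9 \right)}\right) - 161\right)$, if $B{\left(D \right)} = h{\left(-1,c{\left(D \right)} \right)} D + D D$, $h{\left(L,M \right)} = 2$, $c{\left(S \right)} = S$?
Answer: $-113421$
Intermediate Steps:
$B{\left(D \right)} = D^{2} + 2 D$ ($B{\left(D \right)} = 2 D + D D = 2 D + D^{2} = D^{2} + 2 D$)
$491 \left(\left(-133 + B{\left(-9 \right)}\right) - 161\right) = 491 \left(\left(-133 - 9 \left(2 - 9\right)\right) - 161\right) = 491 \left(\left(-133 - -63\right) - 161\right) = 491 \left(\left(-133 + 63\right) - 161\right) = 491 \left(-70 - 161\right) = 491 \left(-231\right) = -113421$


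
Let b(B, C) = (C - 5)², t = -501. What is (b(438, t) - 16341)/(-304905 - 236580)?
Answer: -47939/108297 ≈ -0.44266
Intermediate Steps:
b(B, C) = (-5 + C)²
(b(438, t) - 16341)/(-304905 - 236580) = ((-5 - 501)² - 16341)/(-304905 - 236580) = ((-506)² - 16341)/(-541485) = (256036 - 16341)*(-1/541485) = 239695*(-1/541485) = -47939/108297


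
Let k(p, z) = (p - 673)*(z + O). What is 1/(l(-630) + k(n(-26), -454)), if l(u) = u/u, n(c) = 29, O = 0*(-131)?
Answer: 1/292377 ≈ 3.4202e-6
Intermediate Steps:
O = 0
l(u) = 1
k(p, z) = z*(-673 + p) (k(p, z) = (p - 673)*(z + 0) = (-673 + p)*z = z*(-673 + p))
1/(l(-630) + k(n(-26), -454)) = 1/(1 - 454*(-673 + 29)) = 1/(1 - 454*(-644)) = 1/(1 + 292376) = 1/292377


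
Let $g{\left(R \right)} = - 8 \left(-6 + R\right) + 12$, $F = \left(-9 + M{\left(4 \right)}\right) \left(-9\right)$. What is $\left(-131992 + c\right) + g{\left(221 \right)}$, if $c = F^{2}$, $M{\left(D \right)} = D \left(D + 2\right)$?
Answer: $-115475$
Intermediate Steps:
$M{\left(D \right)} = D \left(2 + D\right)$
$F = -135$ ($F = \left(-9 + 4 \left(2 + 4\right)\right) \left(-9\right) = \left(-9 + 4 \cdot 6\right) \left(-9\right) = \left(-9 + 24\right) \left(-9\right) = 15 \left(-9\right) = -135$)
$g{\left(R \right)} = 60 - 8 R$ ($g{\left(R \right)} = \left(48 - 8 R\right) + 12 = 60 - 8 R$)
$c = 18225$ ($c = \left(-135\right)^{2} = 18225$)
$\left(-131992 + c\right) + g{\left(221 \right)} = \left(-131992 + 18225\right) + \left(60 - 1768\right) = -113767 + \left(60 - 1768\right) = -113767 - 1708 = -115475$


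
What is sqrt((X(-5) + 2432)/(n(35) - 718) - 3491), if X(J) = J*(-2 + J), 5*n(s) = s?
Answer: 2*I*sqrt(49070218)/237 ≈ 59.114*I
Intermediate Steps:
n(s) = s/5
sqrt((X(-5) + 2432)/(n(35) - 718) - 3491) = sqrt((-5*(-2 - 5) + 2432)/((1/5)*35 - 718) - 3491) = sqrt((-5*(-7) + 2432)/(7 - 718) - 3491) = sqrt((35 + 2432)/(-711) - 3491) = sqrt(2467*(-1/711) - 3491) = sqrt(-2467/711 - 3491) = sqrt(-2484568/711) = 2*I*sqrt(49070218)/237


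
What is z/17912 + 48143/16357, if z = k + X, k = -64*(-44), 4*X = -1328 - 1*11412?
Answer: 856301683/292986584 ≈ 2.9227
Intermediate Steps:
X = -3185 (X = (-1328 - 1*11412)/4 = (-1328 - 11412)/4 = (¼)*(-12740) = -3185)
k = 2816
z = -369 (z = 2816 - 3185 = -369)
z/17912 + 48143/16357 = -369/17912 + 48143/16357 = 856301683/292986584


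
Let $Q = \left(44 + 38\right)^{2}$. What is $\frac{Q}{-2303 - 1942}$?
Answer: $- \frac{6724}{4245} \approx -1.584$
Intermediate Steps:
$Q = 6724$ ($Q = 82^{2} = 6724$)
$\frac{Q}{-2303 - 1942} = \frac{6724}{-2303 - 1942} = \frac{6724}{-4245} = 6724 \left(- \frac{1}{4245}\right) = - \frac{6724}{4245}$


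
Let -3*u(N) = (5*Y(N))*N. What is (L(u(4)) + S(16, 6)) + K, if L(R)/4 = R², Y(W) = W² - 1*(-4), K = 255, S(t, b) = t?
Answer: 642439/9 ≈ 71382.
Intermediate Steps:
Y(W) = 4 + W² (Y(W) = W² + 4 = 4 + W²)
u(N) = -N*(20 + 5*N²)/3 (u(N) = -5*(4 + N²)*N/3 = -(20 + 5*N²)*N/3 = -N*(20 + 5*N²)/3)
L(R) = 4*R²
(L(u(4)) + S(16, 6)) + K = (4*(-5/3*4*(4 + 4²))² + 16) + 255 = (4*(-5/3*4*(4 + 16))² + 16) + 255 = (4*(-5/3*4*20)² + 16) + 255 = (4*(-400/3)² + 16) + 255 = (4*(160000/9) + 16) + 255 = (640000/9 + 16) + 255 = 640144/9 + 255 = 642439/9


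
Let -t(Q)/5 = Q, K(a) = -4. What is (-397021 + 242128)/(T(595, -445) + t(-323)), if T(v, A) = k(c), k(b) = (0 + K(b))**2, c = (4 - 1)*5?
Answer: -154893/1631 ≈ -94.968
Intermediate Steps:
c = 15 (c = 3*5 = 15)
k(b) = 16 (k(b) = (0 - 4)**2 = (-4)**2 = 16)
T(v, A) = 16
t(Q) = -5*Q
(-397021 + 242128)/(T(595, -445) + t(-323)) = (-397021 + 242128)/(16 - 5*(-323)) = -154893/(16 + 1615) = -154893/1631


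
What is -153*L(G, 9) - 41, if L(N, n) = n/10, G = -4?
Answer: -1787/10 ≈ -178.70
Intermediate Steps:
L(N, n) = n/10 (L(N, n) = n*(⅒) = n/10)
-153*L(G, 9) - 41 = -153*9/10 - 41 = -1377/10 - 41 = -1787/10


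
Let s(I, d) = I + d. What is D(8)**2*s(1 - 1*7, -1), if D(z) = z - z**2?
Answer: -21952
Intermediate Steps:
D(8)**2*s(1 - 1*7, -1) = (8*(1 - 1*8))**2*((1 - 1*7) - 1) = (8*(1 - 8))**2*((1 - 7) - 1) = (8*(-7))**2*(-6 - 1) = (-56)**2*(-7) = 3136*(-7) = -21952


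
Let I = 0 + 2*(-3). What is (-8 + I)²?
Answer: 196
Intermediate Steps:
I = -6 (I = 0 - 6 = -6)
(-8 + I)² = (-8 - 6)² = (-14)² = 196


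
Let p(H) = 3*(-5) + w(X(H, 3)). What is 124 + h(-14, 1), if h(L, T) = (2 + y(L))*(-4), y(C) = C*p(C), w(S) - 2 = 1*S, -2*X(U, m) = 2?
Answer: -668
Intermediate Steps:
X(U, m) = -1 (X(U, m) = -½*2 = -1)
w(S) = 2 + S (w(S) = 2 + 1*S = 2 + S)
p(H) = -14 (p(H) = 3*(-5) + (2 - 1) = -15 + 1 = -14)
y(C) = -14*C (y(C) = C*(-14) = -14*C)
h(L, T) = -8 + 56*L (h(L, T) = (2 - 14*L)*(-4) = -8 + 56*L)
124 + h(-14, 1) = 124 + (-8 + 56*(-14)) = 124 + (-8 - 784) = 124 - 792 = -668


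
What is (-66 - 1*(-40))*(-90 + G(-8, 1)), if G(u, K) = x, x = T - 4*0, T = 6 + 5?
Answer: 2054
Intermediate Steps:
T = 11
x = 11 (x = 11 - 4*0 = 11 - 1*0 = 11 + 0 = 11)
G(u, K) = 11
(-66 - 1*(-40))*(-90 + G(-8, 1)) = (-66 - 1*(-40))*(-90 + 11) = (-66 + 40)*(-79) = -26*(-79) = 2054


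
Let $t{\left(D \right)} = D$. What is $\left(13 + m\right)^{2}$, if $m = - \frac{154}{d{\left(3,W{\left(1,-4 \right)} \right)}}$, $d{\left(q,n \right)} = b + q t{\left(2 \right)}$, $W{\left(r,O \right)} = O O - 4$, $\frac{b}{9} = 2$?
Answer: $\frac{6241}{144} \approx 43.34$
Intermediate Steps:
$b = 18$ ($b = 9 \cdot 2 = 18$)
$W{\left(r,O \right)} = -4 + O^{2}$ ($W{\left(r,O \right)} = O^{2} - 4 = -4 + O^{2}$)
$d{\left(q,n \right)} = 18 + 2 q$ ($d{\left(q,n \right)} = 18 + q 2 = 18 + 2 q$)
$m = - \frac{77}{12}$ ($m = - \frac{154}{18 + 2 \cdot 3} = - \frac{154}{18 + 6} = - \frac{154}{24} = \left(-154\right) \frac{1}{24} = - \frac{77}{12} \approx -6.4167$)
$\left(13 + m\right)^{2} = \left(13 - \frac{77}{12}\right)^{2} = \left(\frac{79}{12}\right)^{2} = \frac{6241}{144}$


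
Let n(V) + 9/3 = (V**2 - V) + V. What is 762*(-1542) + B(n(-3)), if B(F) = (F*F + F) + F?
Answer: -1174956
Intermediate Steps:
n(V) = -3 + V**2 (n(V) = -3 + ((V**2 - V) + V) = -3 + V**2)
B(F) = F**2 + 2*F (B(F) = (F**2 + F) + F = (F + F**2) + F = F**2 + 2*F)
762*(-1542) + B(n(-3)) = 762*(-1542) + (-3 + (-3)**2)*(2 + (-3 + (-3)**2)) = -1175004 + (-3 + 9)*(2 + (-3 + 9)) = -1175004 + 6*(2 + 6) = -1175004 + 6*8 = -1175004 + 48 = -1174956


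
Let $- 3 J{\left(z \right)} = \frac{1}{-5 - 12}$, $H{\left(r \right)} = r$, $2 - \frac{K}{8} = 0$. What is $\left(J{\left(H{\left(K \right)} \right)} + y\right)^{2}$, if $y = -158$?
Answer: $\frac{64915249}{2601} \approx 24958.0$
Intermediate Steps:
$K = 16$ ($K = 16 - 0 = 16 + 0 = 16$)
$J{\left(z \right)} = \frac{1}{51}$ ($J{\left(z \right)} = - \frac{1}{3 \left(-5 - 12\right)} = - \frac{1}{3 \left(-17\right)} = \left(- \frac{1}{3}\right) \left(- \frac{1}{17}\right) = \frac{1}{51}$)
$\left(J{\left(H{\left(K \right)} \right)} + y\right)^{2} = \left(\frac{1}{51} - 158\right)^{2} = \left(- \frac{8057}{51}\right)^{2} = \frac{64915249}{2601}$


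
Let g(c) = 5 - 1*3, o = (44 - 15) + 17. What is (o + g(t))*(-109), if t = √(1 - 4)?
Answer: -5232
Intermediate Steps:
o = 46 (o = 29 + 17 = 46)
t = I*√3 (t = √(-3) = I*√3 ≈ 1.732*I)
g(c) = 2 (g(c) = 5 - 3 = 2)
(o + g(t))*(-109) = (46 + 2)*(-109) = 48*(-109) = -5232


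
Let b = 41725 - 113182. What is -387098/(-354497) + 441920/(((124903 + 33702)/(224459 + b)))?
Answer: 4793849958605354/11244999337 ≈ 4.2631e+5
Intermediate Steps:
b = -71457
-387098/(-354497) + 441920/(((124903 + 33702)/(224459 + b))) = -387098/(-354497) + 441920/(((124903 + 33702)/(224459 - 71457))) = -387098*(-1/354497) + 441920/((158605/153002)) = 387098/354497 + 441920/((158605*(1/153002))) = 387098/354497 + 441920/(158605/153002) = 387098/354497 + 441920*(153002/158605) = 387098/354497 + 13522928768/31721 = 4793849958605354/11244999337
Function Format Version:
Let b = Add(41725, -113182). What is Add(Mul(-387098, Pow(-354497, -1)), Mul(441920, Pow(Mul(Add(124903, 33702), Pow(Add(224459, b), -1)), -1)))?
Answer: Rational(4793849958605354, 11244999337) ≈ 4.2631e+5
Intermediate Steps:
b = -71457
Add(Mul(-387098, Pow(-354497, -1)), Mul(441920, Pow(Mul(Add(124903, 33702), Pow(Add(224459, b), -1)), -1))) = Add(Mul(-387098, Pow(-354497, -1)), Mul(441920, Pow(Mul(Add(124903, 33702), Pow(Add(224459, -71457), -1)), -1))) = Add(Mul(-387098, Rational(-1, 354497)), Mul(441920, Pow(Mul(158605, Pow(153002, -1)), -1))) = Add(Rational(387098, 354497), Mul(441920, Pow(Mul(158605, Rational(1, 153002)), -1))) = Add(Rational(387098, 354497), Mul(441920, Pow(Rational(158605, 153002), -1))) = Add(Rational(387098, 354497), Mul(441920, Rational(153002, 158605))) = Add(Rational(387098, 354497), Rational(13522928768, 31721)) = Rational(4793849958605354, 11244999337)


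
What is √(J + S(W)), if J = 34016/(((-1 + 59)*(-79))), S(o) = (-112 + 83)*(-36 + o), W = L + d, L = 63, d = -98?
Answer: √10768068851/2291 ≈ 45.294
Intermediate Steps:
W = -35 (W = 63 - 98 = -35)
S(o) = 1044 - 29*o (S(o) = -29*(-36 + o) = 1044 - 29*o)
J = -17008/2291 (J = 34016/((58*(-79))) = 34016/(-4582) = 34016*(-1/4582) = -17008/2291 ≈ -7.4238)
√(J + S(W)) = √(-17008/2291 + (1044 - 29*(-35))) = √(-17008/2291 + (1044 + 1015)) = √(-17008/2291 + 2059) = √(4700161/2291) = √10768068851/2291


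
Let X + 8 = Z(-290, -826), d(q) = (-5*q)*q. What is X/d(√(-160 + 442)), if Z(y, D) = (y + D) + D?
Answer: 65/47 ≈ 1.3830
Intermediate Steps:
Z(y, D) = y + 2*D (Z(y, D) = (D + y) + D = y + 2*D)
d(q) = -5*q²
X = -1950 (X = -8 + (-290 + 2*(-826)) = -8 + (-290 - 1652) = -8 - 1942 = -1950)
X/d(√(-160 + 442)) = -1950*(-1/(5*(-160 + 442))) = -1950/((-5*(√282)²)) = -1950/((-5*282)) = -1950/(-1410) = -1950*(-1/1410) = 65/47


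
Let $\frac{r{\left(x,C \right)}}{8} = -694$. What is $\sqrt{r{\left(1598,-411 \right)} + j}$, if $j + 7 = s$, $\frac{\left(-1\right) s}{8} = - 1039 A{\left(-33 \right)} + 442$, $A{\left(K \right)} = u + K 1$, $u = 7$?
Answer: $3 i \sqrt{25023} \approx 474.56 i$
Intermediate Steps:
$r{\left(x,C \right)} = -5552$ ($r{\left(x,C \right)} = 8 \left(-694\right) = -5552$)
$A{\left(K \right)} = 7 + K$ ($A{\left(K \right)} = 7 + K 1 = 7 + K$)
$s = -219648$ ($s = - 8 \left(- 1039 \left(7 - 33\right) + 442\right) = - 8 \left(\left(-1039\right) \left(-26\right) + 442\right) = - 8 \left(27014 + 442\right) = \left(-8\right) 27456 = -219648$)
$j = -219655$ ($j = -7 - 219648 = -219655$)
$\sqrt{r{\left(1598,-411 \right)} + j} = \sqrt{-5552 - 219655} = \sqrt{-225207} = 3 i \sqrt{25023}$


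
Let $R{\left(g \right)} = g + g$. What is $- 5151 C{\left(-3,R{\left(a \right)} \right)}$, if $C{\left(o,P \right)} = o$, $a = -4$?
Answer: $15453$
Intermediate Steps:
$R{\left(g \right)} = 2 g$
$- 5151 C{\left(-3,R{\left(a \right)} \right)} = \left(-5151\right) \left(-3\right) = 15453$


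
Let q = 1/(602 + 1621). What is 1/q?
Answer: 2223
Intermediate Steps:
q = 1/2223 ≈ 0.00044984
1/q = 1/(1/2223) = 2223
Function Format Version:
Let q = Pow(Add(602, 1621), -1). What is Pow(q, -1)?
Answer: 2223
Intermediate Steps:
q = Rational(1, 2223) (q = Pow(2223, -1) = Rational(1, 2223) ≈ 0.00044984)
Pow(q, -1) = Pow(Rational(1, 2223), -1) = 2223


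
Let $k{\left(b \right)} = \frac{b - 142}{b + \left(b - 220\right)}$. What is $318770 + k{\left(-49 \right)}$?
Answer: $\frac{101369051}{318} \approx 3.1877 \cdot 10^{5}$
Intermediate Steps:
$k{\left(b \right)} = \frac{-142 + b}{-220 + 2 b}$ ($k{\left(b \right)} = \frac{-142 + b}{b + \left(b - 220\right)} = \frac{-142 + b}{b + \left(-220 + b\right)} = \frac{-142 + b}{-220 + 2 b}$)
$318770 + k{\left(-49 \right)} = 318770 + \frac{-142 - 49}{2 \left(-110 - 49\right)} = 318770 + \frac{1}{2} \frac{1}{-159} \left(-191\right) = 318770 + \frac{1}{2} \left(- \frac{1}{159}\right) \left(-191\right) = 318770 + \frac{191}{318} = \frac{101369051}{318}$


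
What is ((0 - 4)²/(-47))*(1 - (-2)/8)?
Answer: -20/47 ≈ -0.42553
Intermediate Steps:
((0 - 4)²/(-47))*(1 - (-2)/8) = ((-4)²*(-1/47))*(1 - (-2)/8) = (16*(-1/47))*(1 - 1*(-¼)) = -16*(1 + ¼)/47 = -16/47*5/4 = -20/47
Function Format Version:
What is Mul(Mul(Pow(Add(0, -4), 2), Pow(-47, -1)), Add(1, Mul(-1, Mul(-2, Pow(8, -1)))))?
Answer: Rational(-20, 47) ≈ -0.42553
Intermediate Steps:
Mul(Mul(Pow(Add(0, -4), 2), Pow(-47, -1)), Add(1, Mul(-1, Mul(-2, Pow(8, -1))))) = Mul(Mul(Pow(-4, 2), Rational(-1, 47)), Add(1, Mul(-1, Mul(-2, Rational(1, 8))))) = Mul(Mul(16, Rational(-1, 47)), Add(1, Mul(-1, Rational(-1, 4)))) = Mul(Rational(-16, 47), Add(1, Rational(1, 4))) = Mul(Rational(-16, 47), Rational(5, 4)) = Rational(-20, 47)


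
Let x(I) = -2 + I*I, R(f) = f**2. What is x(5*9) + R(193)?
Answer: 39272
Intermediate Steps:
x(I) = -2 + I**2
x(5*9) + R(193) = (-2 + (5*9)**2) + 193**2 = (-2 + 45**2) + 37249 = (-2 + 2025) + 37249 = 2023 + 37249 = 39272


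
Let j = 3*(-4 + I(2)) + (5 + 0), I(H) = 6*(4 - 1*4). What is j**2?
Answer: 49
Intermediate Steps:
I(H) = 0 (I(H) = 6*(4 - 4) = 6*0 = 0)
j = -7 (j = 3*(-4 + 0) + (5 + 0) = 3*(-4) + 5 = -12 + 5 = -7)
j**2 = (-7)**2 = 49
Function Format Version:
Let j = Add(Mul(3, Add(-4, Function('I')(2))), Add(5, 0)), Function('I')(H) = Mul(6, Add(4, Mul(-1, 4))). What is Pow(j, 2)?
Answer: 49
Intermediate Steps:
Function('I')(H) = 0 (Function('I')(H) = Mul(6, Add(4, -4)) = Mul(6, 0) = 0)
j = -7 (j = Add(Mul(3, Add(-4, 0)), Add(5, 0)) = Add(Mul(3, -4), 5) = Add(-12, 5) = -7)
Pow(j, 2) = Pow(-7, 2) = 49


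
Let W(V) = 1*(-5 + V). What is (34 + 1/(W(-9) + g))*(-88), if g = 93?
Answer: -236456/79 ≈ -2993.1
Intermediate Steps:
W(V) = -5 + V
(34 + 1/(W(-9) + g))*(-88) = (34 + 1/((-5 - 9) + 93))*(-88) = (34 + 1/(-14 + 93))*(-88) = (34 + 1/79)*(-88) = (2687/79)*(-88) = -236456/79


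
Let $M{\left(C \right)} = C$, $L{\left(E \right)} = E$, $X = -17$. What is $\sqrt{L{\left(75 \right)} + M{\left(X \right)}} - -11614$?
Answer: $11614 + \sqrt{58} \approx 11622.0$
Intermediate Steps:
$\sqrt{L{\left(75 \right)} + M{\left(X \right)}} - -11614 = \sqrt{75 - 17} - -11614 = \sqrt{58} + 11614 = 11614 + \sqrt{58}$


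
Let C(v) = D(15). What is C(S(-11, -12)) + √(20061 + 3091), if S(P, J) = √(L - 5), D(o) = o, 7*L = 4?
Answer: 15 + 4*√1447 ≈ 167.16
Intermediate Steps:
L = 4/7 (L = (⅐)*4 = 4/7 ≈ 0.57143)
S(P, J) = I*√217/7 (S(P, J) = √(4/7 - 5) = √(-31/7) = I*√217/7)
C(v) = 15
C(S(-11, -12)) + √(20061 + 3091) = 15 + √(20061 + 3091) = 15 + √23152 = 15 + 4*√1447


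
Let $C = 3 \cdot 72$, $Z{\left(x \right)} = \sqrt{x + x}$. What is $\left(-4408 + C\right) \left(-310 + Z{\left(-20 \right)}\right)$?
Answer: $1299520 - 8384 i \sqrt{10} \approx 1.2995 \cdot 10^{6} - 26513.0 i$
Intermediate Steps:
$Z{\left(x \right)} = \sqrt{2} \sqrt{x}$ ($Z{\left(x \right)} = \sqrt{2 x} = \sqrt{2} \sqrt{x}$)
$C = 216$
$\left(-4408 + C\right) \left(-310 + Z{\left(-20 \right)}\right) = \left(-4408 + 216\right) \left(-310 + \sqrt{2} \sqrt{-20}\right) = - 4192 \left(-310 + \sqrt{2} \cdot 2 i \sqrt{5}\right) = - 4192 \left(-310 + 2 i \sqrt{10}\right) = 1299520 - 8384 i \sqrt{10}$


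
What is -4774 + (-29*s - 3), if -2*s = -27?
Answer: -10337/2 ≈ -5168.5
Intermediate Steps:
s = 27/2 (s = -½*(-27) = 27/2 ≈ 13.500)
-4774 + (-29*s - 3) = -4774 + (-29*27/2 - 3) = -4774 + (-783/2 - 3) = -4774 - 789/2 = -10337/2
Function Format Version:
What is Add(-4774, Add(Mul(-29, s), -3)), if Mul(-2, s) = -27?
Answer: Rational(-10337, 2) ≈ -5168.5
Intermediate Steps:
s = Rational(27, 2) (s = Mul(Rational(-1, 2), -27) = Rational(27, 2) ≈ 13.500)
Add(-4774, Add(Mul(-29, s), -3)) = Add(-4774, Add(Mul(-29, Rational(27, 2)), -3)) = Add(-4774, Add(Rational(-783, 2), -3)) = Add(-4774, Rational(-789, 2)) = Rational(-10337, 2)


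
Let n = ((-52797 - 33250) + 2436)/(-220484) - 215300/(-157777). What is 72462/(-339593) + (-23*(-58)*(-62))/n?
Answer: -88825219753788540446/1872765802555961 ≈ -47430.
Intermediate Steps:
n = 5514736177/3162482188 (n = (-86047 + 2436)*(-1/220484) - 215300*(-1/157777) = -83611*(-1/220484) + 215300/157777 = 7601/20044 + 215300/157777 = 5514736177/3162482188 ≈ 1.7438)
72462/(-339593) + (-23*(-58)*(-62))/n = 72462/(-339593) + (-23*(-58)*(-62))/(5514736177/3162482188) = 72462*(-1/339593) + (1334*(-62))*(3162482188/5514736177) = -72462/339593 - 82708*3162482188/5514736177 = -72462/339593 - 261562576805104/5514736177 = -88825219753788540446/1872765802555961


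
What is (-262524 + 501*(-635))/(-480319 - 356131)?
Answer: 580659/836450 ≈ 0.69419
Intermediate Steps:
(-262524 + 501*(-635))/(-480319 - 356131) = (-262524 - 318135)/(-836450) = -580659*(-1/836450) = 580659/836450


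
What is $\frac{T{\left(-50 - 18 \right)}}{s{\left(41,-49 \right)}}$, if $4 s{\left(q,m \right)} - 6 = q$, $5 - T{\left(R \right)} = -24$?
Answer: $\frac{116}{47} \approx 2.4681$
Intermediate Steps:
$T{\left(R \right)} = 29$ ($T{\left(R \right)} = 5 - -24 = 5 + 24 = 29$)
$s{\left(q,m \right)} = \frac{3}{2} + \frac{q}{4}$
$\frac{T{\left(-50 - 18 \right)}}{s{\left(41,-49 \right)}} = \frac{29}{\frac{3}{2} + \frac{1}{4} \cdot 41} = \frac{29}{\frac{3}{2} + \frac{41}{4}} = \frac{29}{\frac{47}{4}} = 29 \cdot \frac{4}{47} = \frac{116}{47}$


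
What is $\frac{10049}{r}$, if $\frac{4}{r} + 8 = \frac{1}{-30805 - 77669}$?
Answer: $- \frac{8720451857}{433896} \approx -20098.0$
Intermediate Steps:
$r = - \frac{433896}{867793}$ ($r = \frac{4}{-8 + \frac{1}{-30805 - 77669}} = \frac{4}{-8 + \frac{1}{-108474}} = \frac{4}{-8 - \frac{1}{108474}} = \frac{4}{- \frac{867793}{108474}} = 4 \left(- \frac{108474}{867793}\right) = - \frac{433896}{867793} \approx -0.5$)
$\frac{10049}{r} = \frac{10049}{- \frac{433896}{867793}} = 10049 \left(- \frac{867793}{433896}\right) = - \frac{8720451857}{433896}$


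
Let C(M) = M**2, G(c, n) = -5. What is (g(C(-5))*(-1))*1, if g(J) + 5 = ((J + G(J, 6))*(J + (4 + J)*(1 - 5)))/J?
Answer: 389/5 ≈ 77.800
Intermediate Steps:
g(J) = -5 + (-16 - 3*J)*(-5 + J)/J (g(J) = -5 + ((J - 5)*(J + (4 + J)*(1 - 5)))/J = -5 + ((-5 + J)*(J + (4 + J)*(-4)))/J = -5 + ((-5 + J)*(J + (-16 - 4*J)))/J = -5 + ((-5 + J)*(-16 - 3*J))/J = -5 + ((-16 - 3*J)*(-5 + J))/J = -5 + (-16 - 3*J)*(-5 + J)/J)
(g(C(-5))*(-1))*1 = ((-6 - 3*(-5)**2 + 80/((-5)**2))*(-1))*1 = ((-6 - 3*25 + 80/25)*(-1))*1 = ((-6 - 75 + 80*(1/25))*(-1))*1 = ((-6 - 75 + 16/5)*(-1))*1 = -389/5*(-1)*1 = (389/5)*1 = 389/5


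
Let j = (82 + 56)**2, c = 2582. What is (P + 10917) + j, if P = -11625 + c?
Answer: 20918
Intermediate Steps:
P = -9043 (P = -11625 + 2582 = -9043)
j = 19044 (j = 138**2 = 19044)
(P + 10917) + j = (-9043 + 10917) + 19044 = 1874 + 19044 = 20918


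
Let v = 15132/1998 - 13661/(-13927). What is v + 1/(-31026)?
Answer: 21594562763/2524368438 ≈ 8.5544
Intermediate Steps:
v = 2088053/244089 (v = 15132*(1/1998) - 13661*(-1/13927) = 2522/333 + 719/733 = 2088053/244089 ≈ 8.5545)
v + 1/(-31026) = 2088053/244089 + 1/(-31026) = 2088053/244089 - 1/31026 = 21594562763/2524368438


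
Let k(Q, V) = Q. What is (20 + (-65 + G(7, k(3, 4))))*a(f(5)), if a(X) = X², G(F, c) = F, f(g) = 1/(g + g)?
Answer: -19/50 ≈ -0.38000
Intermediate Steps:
f(g) = 1/(2*g)
(20 + (-65 + G(7, k(3, 4))))*a(f(5)) = (20 + (-65 + 7))*((½)/5)² = (20 - 58)*((½)*(⅕))² = -38*(⅒)² = -38*1/100 = -19/50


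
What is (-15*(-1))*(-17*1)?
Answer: -255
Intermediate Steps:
(-15*(-1))*(-17*1) = 15*(-17) = -255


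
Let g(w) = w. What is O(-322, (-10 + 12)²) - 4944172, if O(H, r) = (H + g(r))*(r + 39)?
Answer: -4957846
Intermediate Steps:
O(H, r) = (39 + r)*(H + r) (O(H, r) = (H + r)*(r + 39) = (H + r)*(39 + r) = (39 + r)*(H + r))
O(-322, (-10 + 12)²) - 4944172 = (((-10 + 12)²)² + 39*(-322) + 39*(-10 + 12)² - 322*(-10 + 12)²) - 4944172 = ((2²)² - 12558 + 39*2² - 322*2²) - 4944172 = (4² - 12558 + 39*4 - 322*4) - 4944172 = (16 - 12558 + 156 - 1288) - 4944172 = -13674 - 4944172 = -4957846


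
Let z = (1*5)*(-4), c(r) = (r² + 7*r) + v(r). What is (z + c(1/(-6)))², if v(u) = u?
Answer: 588289/1296 ≈ 453.93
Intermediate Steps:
c(r) = r² + 8*r (c(r) = (r² + 7*r) + r = r² + 8*r)
z = -20 (z = 5*(-4) = -20)
(z + c(1/(-6)))² = (-20 + (8 + 1/(-6))/(-6))² = (-20 - (8 - ⅙)/6)² = (-20 - ⅙*47/6)² = (-20 - 47/36)² = (-767/36)² = 588289/1296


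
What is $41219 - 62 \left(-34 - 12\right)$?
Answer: $44071$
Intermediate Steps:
$41219 - 62 \left(-34 - 12\right) = 41219 - -2852 = 41219 + 2852 = 44071$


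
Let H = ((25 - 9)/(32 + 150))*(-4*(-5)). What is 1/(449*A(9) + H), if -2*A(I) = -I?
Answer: 182/368051 ≈ 0.00049450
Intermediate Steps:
A(I) = I/2 (A(I) = -(-1)*I/2 = I/2)
H = 160/91 (H = (16/182)*20 = (16*(1/182))*20 = (8/91)*20 = 160/91 ≈ 1.7582)
1/(449*A(9) + H) = 1/(449*((½)*9) + 160/91) = 1/(449*(9/2) + 160/91) = 1/(4041/2 + 160/91) = 1/(368051/182) = 182/368051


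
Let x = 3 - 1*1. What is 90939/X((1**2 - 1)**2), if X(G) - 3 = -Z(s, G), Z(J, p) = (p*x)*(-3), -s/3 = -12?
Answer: 30313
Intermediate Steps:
s = 36 (s = -3*(-12) = 36)
x = 2 (x = 3 - 1 = 2)
Z(J, p) = -6*p (Z(J, p) = (p*2)*(-3) = (2*p)*(-3) = -6*p)
X(G) = 3 + 6*G (X(G) = 3 - (-6)*G = 3 + 6*G)
90939/X((1**2 - 1)**2) = 90939/(3 + 6*(1**2 - 1)**2) = 90939/(3 + 6*(1 - 1)**2) = 90939/(3 + 6*0**2) = 90939/(3 + 6*0) = 90939/(3 + 0) = 90939/3 = 90939*(1/3) = 30313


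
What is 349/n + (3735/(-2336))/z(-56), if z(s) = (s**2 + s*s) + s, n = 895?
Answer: 1688112733/4331971840 ≈ 0.38969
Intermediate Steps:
z(s) = s + 2*s**2 (z(s) = (s**2 + s**2) + s = 2*s**2 + s = s + 2*s**2)
349/n + (3735/(-2336))/z(-56) = 349/895 + (3735/(-2336))/((-56*(1 + 2*(-56)))) = 349*(1/895) + (3735*(-1/2336))/((-56*(1 - 112))) = 349/895 - 3735/(2336*((-56*(-111)))) = 349/895 - 3735/2336/6216 = 349/895 - 3735/2336*1/6216 = 349/895 - 1245/4840192 = 1688112733/4331971840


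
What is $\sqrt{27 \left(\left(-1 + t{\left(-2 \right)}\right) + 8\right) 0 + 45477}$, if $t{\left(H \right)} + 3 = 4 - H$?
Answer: $3 \sqrt{5053} \approx 213.25$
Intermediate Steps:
$t{\left(H \right)} = 1 - H$ ($t{\left(H \right)} = -3 - \left(-4 + H\right) = 1 - H$)
$\sqrt{27 \left(\left(-1 + t{\left(-2 \right)}\right) + 8\right) 0 + 45477} = \sqrt{27 \left(\left(-1 + \left(1 - -2\right)\right) + 8\right) 0 + 45477} = \sqrt{27 \left(\left(-1 + \left(1 + 2\right)\right) + 8\right) 0 + 45477} = \sqrt{27 \left(\left(-1 + 3\right) + 8\right) 0 + 45477} = \sqrt{27 \left(2 + 8\right) 0 + 45477} = \sqrt{27 \cdot 10 \cdot 0 + 45477} = \sqrt{270 \cdot 0 + 45477} = \sqrt{0 + 45477} = \sqrt{45477} = 3 \sqrt{5053}$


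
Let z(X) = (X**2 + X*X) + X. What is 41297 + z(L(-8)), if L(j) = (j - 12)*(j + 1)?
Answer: 80637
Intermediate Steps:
L(j) = (1 + j)*(-12 + j) (L(j) = (-12 + j)*(1 + j) = (1 + j)*(-12 + j))
z(X) = X + 2*X**2 (z(X) = (X**2 + X**2) + X = 2*X**2 + X = X + 2*X**2)
41297 + z(L(-8)) = 41297 + (-12 + (-8)**2 - 11*(-8))*(1 + 2*(-12 + (-8)**2 - 11*(-8))) = 41297 + (-12 + 64 + 88)*(1 + 2*(-12 + 64 + 88)) = 41297 + 140*(1 + 2*140) = 41297 + 140*(1 + 280) = 41297 + 140*281 = 41297 + 39340 = 80637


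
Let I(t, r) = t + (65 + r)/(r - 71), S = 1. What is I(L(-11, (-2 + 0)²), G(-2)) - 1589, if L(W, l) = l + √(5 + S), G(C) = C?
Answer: -115768/73 + √6 ≈ -1583.4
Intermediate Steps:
L(W, l) = l + √6 (L(W, l) = l + √(5 + 1) = l + √6)
I(t, r) = t + (65 + r)/(-71 + r)
I(L(-11, (-2 + 0)²), G(-2)) - 1589 = (65 - 2 - 71*((-2 + 0)² + √6) - 2*((-2 + 0)² + √6))/(-71 - 2) - 1589 = (65 - 2 - 71*((-2)² + √6) - 2*((-2)² + √6))/(-73) - 1589 = -(65 - 2 - 71*(4 + √6) - 2*(4 + √6))/73 - 1589 = -(65 - 2 + (-284 - 71*√6) + (-8 - 2*√6))/73 - 1589 = -(-229 - 73*√6)/73 - 1589 = (229/73 + √6) - 1589 = -115768/73 + √6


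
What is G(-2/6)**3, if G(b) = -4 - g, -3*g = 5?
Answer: -343/27 ≈ -12.704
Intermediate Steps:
g = -5/3 (g = -1/3*5 = -5/3 ≈ -1.6667)
G(b) = -7/3 (G(b) = -4 - 1*(-5/3) = -4 + 5/3 = -7/3)
G(-2/6)**3 = (-7/3)**3 = -343/27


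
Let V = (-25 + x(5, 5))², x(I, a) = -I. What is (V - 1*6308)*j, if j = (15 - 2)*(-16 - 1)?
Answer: 1195168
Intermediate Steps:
j = -221 (j = 13*(-17) = -221)
V = 900 (V = (-25 - 1*5)² = (-25 - 5)² = (-30)² = 900)
(V - 1*6308)*j = (900 - 1*6308)*(-221) = (900 - 6308)*(-221) = -5408*(-221) = 1195168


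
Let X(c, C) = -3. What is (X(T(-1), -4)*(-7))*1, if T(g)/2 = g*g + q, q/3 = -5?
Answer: 21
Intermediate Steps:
q = -15 (q = 3*(-5) = -15)
T(g) = -30 + 2*g**2 (T(g) = 2*(g*g - 15) = 2*(g**2 - 15) = 2*(-15 + g**2) = -30 + 2*g**2)
(X(T(-1), -4)*(-7))*1 = -3*(-7)*1 = 21*1 = 21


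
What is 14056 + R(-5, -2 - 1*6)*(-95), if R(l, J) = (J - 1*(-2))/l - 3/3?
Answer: 14037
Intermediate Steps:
R(l, J) = -1 + (2 + J)/l (R(l, J) = (J + 2)/l - 3*⅓ = (2 + J)/l - 1 = -1 + (2 + J)/l)
14056 + R(-5, -2 - 1*6)*(-95) = 14056 + ((2 + (-2 - 1*6) - 1*(-5))/(-5))*(-95) = 14056 - (2 + (-2 - 6) + 5)/5*(-95) = 14056 - (2 - 8 + 5)/5*(-95) = 14056 - ⅕*(-1)*(-95) = 14056 + (⅕)*(-95) = 14056 - 19 = 14037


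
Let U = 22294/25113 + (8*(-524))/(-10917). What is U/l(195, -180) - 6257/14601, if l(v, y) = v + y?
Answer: -2293379136029/6671650042035 ≈ -0.34375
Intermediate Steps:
U = 116219098/91386207 (U = 22294*(1/25113) - 4192*(-1/10917) = 22294/25113 + 4192/10917 = 116219098/91386207 ≈ 1.2717)
U/l(195, -180) - 6257/14601 = 116219098/(91386207*(195 - 180)) - 6257/14601 = (116219098/91386207)/15 - 6257*1/14601 = (116219098/91386207)*(1/15) - 6257/14601 = 116219098/1370793105 - 6257/14601 = -2293379136029/6671650042035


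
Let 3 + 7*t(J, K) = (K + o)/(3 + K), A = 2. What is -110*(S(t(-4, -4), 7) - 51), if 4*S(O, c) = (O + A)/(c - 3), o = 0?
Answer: 313335/56 ≈ 5595.3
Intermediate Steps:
t(J, K) = -3/7 + K/(7*(3 + K)) (t(J, K) = -3/7 + ((K + 0)/(3 + K))/7 = -3/7 + (K/(3 + K))/7 = -3/7 + K/(7*(3 + K)))
S(O, c) = (2 + O)/(4*(-3 + c)) (S(O, c) = ((O + 2)/(c - 3))/4 = ((2 + O)/(-3 + c))/4 = (2 + O)/(4*(-3 + c)))
-110*(S(t(-4, -4), 7) - 51) = -110*((2 + (-9 - 2*(-4))/(7*(3 - 4)))/(4*(-3 + 7)) - 51) = -110*((¼)*(2 + (⅐)*(-9 + 8)/(-1))/4 - 51) = -110*((¼)*(¼)*(2 + (⅐)*(-1)*(-1)) - 51) = -110*((¼)*(¼)*(2 + ⅐) - 51) = -110*((¼)*(¼)*(15/7) - 51) = -110*(15/112 - 51) = -110*(-5697/112) = 313335/56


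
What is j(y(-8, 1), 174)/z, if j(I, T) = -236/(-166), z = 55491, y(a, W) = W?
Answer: 118/4605753 ≈ 2.5620e-5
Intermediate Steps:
j(I, T) = 118/83 (j(I, T) = -236*(-1/166) = 118/83)
j(y(-8, 1), 174)/z = (118/83)/55491 = (118/83)*(1/55491) = 118/4605753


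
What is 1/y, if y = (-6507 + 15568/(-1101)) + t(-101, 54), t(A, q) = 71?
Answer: -1101/7101604 ≈ -0.00015504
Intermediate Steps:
y = -7101604/1101 (y = (-6507 + 15568/(-1101)) + 71 = (-6507 + 15568*(-1/1101)) + 71 = (-6507 - 15568/1101) + 71 = -7179775/1101 + 71 = -7101604/1101 ≈ -6450.1)
1/y = 1/(-7101604/1101) = -1101/7101604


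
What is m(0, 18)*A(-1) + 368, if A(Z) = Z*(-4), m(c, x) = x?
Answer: 440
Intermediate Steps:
A(Z) = -4*Z
m(0, 18)*A(-1) + 368 = 18*(-4*(-1)) + 368 = 18*4 + 368 = 72 + 368 = 440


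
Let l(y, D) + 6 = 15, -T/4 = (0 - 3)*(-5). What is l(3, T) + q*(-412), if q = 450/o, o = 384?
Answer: -7581/16 ≈ -473.81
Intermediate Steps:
T = -60 (T = -4*(0 - 3)*(-5) = -(-12)*(-5) = -4*15 = -60)
l(y, D) = 9 (l(y, D) = -6 + 15 = 9)
q = 75/64 (q = 450/384 = 450*(1/384) = 75/64 ≈ 1.1719)
l(3, T) + q*(-412) = 9 + (75/64)*(-412) = 9 - 7725/16 = -7581/16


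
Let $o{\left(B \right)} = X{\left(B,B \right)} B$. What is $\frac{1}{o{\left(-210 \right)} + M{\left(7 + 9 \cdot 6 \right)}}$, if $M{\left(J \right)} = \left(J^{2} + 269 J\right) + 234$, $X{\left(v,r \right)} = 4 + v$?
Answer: $\frac{1}{63624} \approx 1.5717 \cdot 10^{-5}$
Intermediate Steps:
$M{\left(J \right)} = 234 + J^{2} + 269 J$
$o{\left(B \right)} = B \left(4 + B\right)$ ($o{\left(B \right)} = \left(4 + B\right) B = B \left(4 + B\right)$)
$\frac{1}{o{\left(-210 \right)} + M{\left(7 + 9 \cdot 6 \right)}} = \frac{1}{- 210 \left(4 - 210\right) + \left(234 + \left(7 + 9 \cdot 6\right)^{2} + 269 \left(7 + 9 \cdot 6\right)\right)} = \frac{1}{\left(-210\right) \left(-206\right) + \left(234 + \left(7 + 54\right)^{2} + 269 \left(7 + 54\right)\right)} = \frac{1}{43260 + \left(234 + 61^{2} + 269 \cdot 61\right)} = \frac{1}{43260 + \left(234 + 3721 + 16409\right)} = \frac{1}{43260 + 20364} = \frac{1}{63624}$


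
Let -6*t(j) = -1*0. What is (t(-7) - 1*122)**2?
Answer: 14884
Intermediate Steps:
t(j) = 0 (t(j) = -(-1)*0/6 = -1/6*0 = 0)
(t(-7) - 1*122)**2 = (0 - 1*122)**2 = (0 - 122)**2 = (-122)**2 = 14884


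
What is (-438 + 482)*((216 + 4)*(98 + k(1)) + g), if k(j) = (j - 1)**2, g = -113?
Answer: 943668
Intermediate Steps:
k(j) = (-1 + j)**2
(-438 + 482)*((216 + 4)*(98 + k(1)) + g) = (-438 + 482)*((216 + 4)*(98 + (-1 + 1)**2) - 113) = 44*(220*(98 + 0**2) - 113) = 44*(220*(98 + 0) - 113) = 44*(220*98 - 113) = 44*(21560 - 113) = 44*21447 = 943668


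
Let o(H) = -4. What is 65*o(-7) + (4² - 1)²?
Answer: -35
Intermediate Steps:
65*o(-7) + (4² - 1)² = 65*(-4) + (4² - 1)² = -260 + (16 - 1)² = -260 + 15² = -260 + 225 = -35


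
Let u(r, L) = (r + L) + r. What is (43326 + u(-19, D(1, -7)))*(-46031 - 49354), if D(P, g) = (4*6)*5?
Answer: -4140472080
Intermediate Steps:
D(P, g) = 120 (D(P, g) = 24*5 = 120)
u(r, L) = L + 2*r (u(r, L) = (L + r) + r = L + 2*r)
(43326 + u(-19, D(1, -7)))*(-46031 - 49354) = (43326 + (120 + 2*(-19)))*(-46031 - 49354) = (43326 + (120 - 38))*(-95385) = (43326 + 82)*(-95385) = 43408*(-95385) = -4140472080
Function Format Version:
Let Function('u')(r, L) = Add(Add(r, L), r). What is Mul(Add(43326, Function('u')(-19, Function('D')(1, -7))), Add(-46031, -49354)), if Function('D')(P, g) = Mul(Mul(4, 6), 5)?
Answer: -4140472080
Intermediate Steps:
Function('D')(P, g) = 120 (Function('D')(P, g) = Mul(24, 5) = 120)
Function('u')(r, L) = Add(L, Mul(2, r)) (Function('u')(r, L) = Add(Add(L, r), r) = Add(L, Mul(2, r)))
Mul(Add(43326, Function('u')(-19, Function('D')(1, -7))), Add(-46031, -49354)) = Mul(Add(43326, Add(120, Mul(2, -19))), Add(-46031, -49354)) = Mul(Add(43326, Add(120, -38)), -95385) = Mul(Add(43326, 82), -95385) = Mul(43408, -95385) = -4140472080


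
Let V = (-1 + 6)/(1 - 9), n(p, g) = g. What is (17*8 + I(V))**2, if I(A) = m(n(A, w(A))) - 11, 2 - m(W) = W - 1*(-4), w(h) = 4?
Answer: 14161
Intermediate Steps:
m(W) = -2 - W (m(W) = 2 - (W - 1*(-4)) = 2 - (W + 4) = 2 - (4 + W) = 2 + (-4 - W) = -2 - W)
V = -5/8 (V = 5/(-8) = 5*(-1/8) = -5/8 ≈ -0.62500)
I(A) = -17 (I(A) = (-2 - 1*4) - 11 = (-2 - 4) - 11 = -6 - 11 = -17)
(17*8 + I(V))**2 = (17*8 - 17)**2 = (136 - 17)**2 = 119**2 = 14161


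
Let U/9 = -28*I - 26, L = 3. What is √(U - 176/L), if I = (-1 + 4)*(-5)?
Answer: √31386/3 ≈ 59.054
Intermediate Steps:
I = -15 (I = 3*(-5) = -15)
U = 3546 (U = 9*(-28*(-15) - 26) = 9*(420 - 26) = 9*394 = 3546)
√(U - 176/L) = √(3546 - 176/3) = √(10462/3) = √31386/3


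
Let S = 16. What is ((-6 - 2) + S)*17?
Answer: 136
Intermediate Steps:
((-6 - 2) + S)*17 = ((-6 - 2) + 16)*17 = (-8 + 16)*17 = 8*17 = 136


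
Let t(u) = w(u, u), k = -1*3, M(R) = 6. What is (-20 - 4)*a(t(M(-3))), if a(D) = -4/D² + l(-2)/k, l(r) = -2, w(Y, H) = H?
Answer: -40/3 ≈ -13.333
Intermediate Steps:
k = -3
t(u) = u
a(D) = ⅔ - 4/D² (a(D) = -4/D² - 2/(-3) = -4/D² - 2*(-⅓) = -4/D² + ⅔ = ⅔ - 4/D²)
(-20 - 4)*a(t(M(-3))) = (-20 - 4)*(⅔ - 4/6²) = -24*(⅔ - 4*1/36) = -24*(⅔ - ⅑) = -24*5/9 = -40/3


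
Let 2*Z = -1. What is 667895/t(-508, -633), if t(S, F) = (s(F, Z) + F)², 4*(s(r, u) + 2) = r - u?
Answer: 8549056/8051805 ≈ 1.0618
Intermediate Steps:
Z = -½ (Z = (½)*(-1) = -½ ≈ -0.50000)
s(r, u) = -2 - u/4 + r/4 (s(r, u) = -2 + (r - u)/4 = -2 + (-u/4 + r/4) = -2 - u/4 + r/4)
t(S, F) = (-15/8 + 5*F/4)² (t(S, F) = ((-2 - ¼*(-½) + F/4) + F)² = ((-2 + ⅛ + F/4) + F)² = ((-15/8 + F/4) + F)² = (-15/8 + 5*F/4)²)
667895/t(-508, -633) = 667895/((25*(-3 + 2*(-633))²/64)) = 667895/((25*(-3 - 1266)²/64)) = 667895/(((25/64)*(-1269)²)) = 667895/(((25/64)*1610361)) = 667895/(40259025/64) = 667895*(64/40259025) = 8549056/8051805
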